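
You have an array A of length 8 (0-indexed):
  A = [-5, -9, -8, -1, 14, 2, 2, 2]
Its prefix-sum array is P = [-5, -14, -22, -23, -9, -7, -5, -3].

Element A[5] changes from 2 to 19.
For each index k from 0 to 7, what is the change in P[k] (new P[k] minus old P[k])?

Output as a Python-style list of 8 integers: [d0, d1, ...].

Element change: A[5] 2 -> 19, delta = 17
For k < 5: P[k] unchanged, delta_P[k] = 0
For k >= 5: P[k] shifts by exactly 17
Delta array: [0, 0, 0, 0, 0, 17, 17, 17]

Answer: [0, 0, 0, 0, 0, 17, 17, 17]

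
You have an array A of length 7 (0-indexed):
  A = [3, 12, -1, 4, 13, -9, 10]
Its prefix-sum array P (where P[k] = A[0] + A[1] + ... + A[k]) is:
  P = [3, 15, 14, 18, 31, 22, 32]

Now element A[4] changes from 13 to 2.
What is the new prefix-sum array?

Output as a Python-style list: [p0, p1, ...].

Answer: [3, 15, 14, 18, 20, 11, 21]

Derivation:
Change: A[4] 13 -> 2, delta = -11
P[k] for k < 4: unchanged (A[4] not included)
P[k] for k >= 4: shift by delta = -11
  P[0] = 3 + 0 = 3
  P[1] = 15 + 0 = 15
  P[2] = 14 + 0 = 14
  P[3] = 18 + 0 = 18
  P[4] = 31 + -11 = 20
  P[5] = 22 + -11 = 11
  P[6] = 32 + -11 = 21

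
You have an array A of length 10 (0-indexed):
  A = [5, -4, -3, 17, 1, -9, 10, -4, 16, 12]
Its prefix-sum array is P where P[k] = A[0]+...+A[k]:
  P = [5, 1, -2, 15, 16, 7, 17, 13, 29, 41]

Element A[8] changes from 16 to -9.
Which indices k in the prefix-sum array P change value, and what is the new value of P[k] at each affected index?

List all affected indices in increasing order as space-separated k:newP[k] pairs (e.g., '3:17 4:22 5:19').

Answer: 8:4 9:16

Derivation:
P[k] = A[0] + ... + A[k]
P[k] includes A[8] iff k >= 8
Affected indices: 8, 9, ..., 9; delta = -25
  P[8]: 29 + -25 = 4
  P[9]: 41 + -25 = 16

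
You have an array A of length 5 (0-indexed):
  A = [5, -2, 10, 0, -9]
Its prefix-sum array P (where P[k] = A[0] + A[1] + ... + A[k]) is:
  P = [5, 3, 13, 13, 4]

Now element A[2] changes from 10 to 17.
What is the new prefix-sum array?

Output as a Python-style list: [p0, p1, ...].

Change: A[2] 10 -> 17, delta = 7
P[k] for k < 2: unchanged (A[2] not included)
P[k] for k >= 2: shift by delta = 7
  P[0] = 5 + 0 = 5
  P[1] = 3 + 0 = 3
  P[2] = 13 + 7 = 20
  P[3] = 13 + 7 = 20
  P[4] = 4 + 7 = 11

Answer: [5, 3, 20, 20, 11]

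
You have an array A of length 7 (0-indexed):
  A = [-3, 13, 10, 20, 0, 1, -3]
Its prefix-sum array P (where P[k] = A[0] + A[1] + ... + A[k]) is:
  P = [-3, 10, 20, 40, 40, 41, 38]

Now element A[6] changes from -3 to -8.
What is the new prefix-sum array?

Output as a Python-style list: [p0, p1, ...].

Change: A[6] -3 -> -8, delta = -5
P[k] for k < 6: unchanged (A[6] not included)
P[k] for k >= 6: shift by delta = -5
  P[0] = -3 + 0 = -3
  P[1] = 10 + 0 = 10
  P[2] = 20 + 0 = 20
  P[3] = 40 + 0 = 40
  P[4] = 40 + 0 = 40
  P[5] = 41 + 0 = 41
  P[6] = 38 + -5 = 33

Answer: [-3, 10, 20, 40, 40, 41, 33]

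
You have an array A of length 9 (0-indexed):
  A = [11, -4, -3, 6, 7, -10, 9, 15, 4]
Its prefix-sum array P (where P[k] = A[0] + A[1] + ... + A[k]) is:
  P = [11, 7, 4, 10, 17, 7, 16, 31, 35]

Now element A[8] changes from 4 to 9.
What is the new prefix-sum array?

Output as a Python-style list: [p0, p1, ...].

Change: A[8] 4 -> 9, delta = 5
P[k] for k < 8: unchanged (A[8] not included)
P[k] for k >= 8: shift by delta = 5
  P[0] = 11 + 0 = 11
  P[1] = 7 + 0 = 7
  P[2] = 4 + 0 = 4
  P[3] = 10 + 0 = 10
  P[4] = 17 + 0 = 17
  P[5] = 7 + 0 = 7
  P[6] = 16 + 0 = 16
  P[7] = 31 + 0 = 31
  P[8] = 35 + 5 = 40

Answer: [11, 7, 4, 10, 17, 7, 16, 31, 40]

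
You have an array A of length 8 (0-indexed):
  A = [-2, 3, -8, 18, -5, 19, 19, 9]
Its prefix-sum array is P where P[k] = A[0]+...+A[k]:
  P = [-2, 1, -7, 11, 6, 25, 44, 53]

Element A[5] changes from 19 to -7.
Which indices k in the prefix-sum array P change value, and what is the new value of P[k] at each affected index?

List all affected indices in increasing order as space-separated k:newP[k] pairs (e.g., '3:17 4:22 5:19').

Answer: 5:-1 6:18 7:27

Derivation:
P[k] = A[0] + ... + A[k]
P[k] includes A[5] iff k >= 5
Affected indices: 5, 6, ..., 7; delta = -26
  P[5]: 25 + -26 = -1
  P[6]: 44 + -26 = 18
  P[7]: 53 + -26 = 27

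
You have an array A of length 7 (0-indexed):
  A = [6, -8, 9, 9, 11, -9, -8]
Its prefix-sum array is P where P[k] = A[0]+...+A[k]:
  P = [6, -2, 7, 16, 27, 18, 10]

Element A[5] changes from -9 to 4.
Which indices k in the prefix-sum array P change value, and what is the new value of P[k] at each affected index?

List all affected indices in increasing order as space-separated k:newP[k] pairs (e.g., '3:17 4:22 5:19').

Answer: 5:31 6:23

Derivation:
P[k] = A[0] + ... + A[k]
P[k] includes A[5] iff k >= 5
Affected indices: 5, 6, ..., 6; delta = 13
  P[5]: 18 + 13 = 31
  P[6]: 10 + 13 = 23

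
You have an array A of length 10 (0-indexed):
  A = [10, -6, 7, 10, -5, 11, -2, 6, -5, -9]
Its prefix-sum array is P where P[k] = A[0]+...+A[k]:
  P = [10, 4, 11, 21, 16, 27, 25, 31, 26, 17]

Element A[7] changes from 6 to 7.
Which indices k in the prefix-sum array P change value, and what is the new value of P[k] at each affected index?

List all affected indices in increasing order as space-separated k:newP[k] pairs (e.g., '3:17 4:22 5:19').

Answer: 7:32 8:27 9:18

Derivation:
P[k] = A[0] + ... + A[k]
P[k] includes A[7] iff k >= 7
Affected indices: 7, 8, ..., 9; delta = 1
  P[7]: 31 + 1 = 32
  P[8]: 26 + 1 = 27
  P[9]: 17 + 1 = 18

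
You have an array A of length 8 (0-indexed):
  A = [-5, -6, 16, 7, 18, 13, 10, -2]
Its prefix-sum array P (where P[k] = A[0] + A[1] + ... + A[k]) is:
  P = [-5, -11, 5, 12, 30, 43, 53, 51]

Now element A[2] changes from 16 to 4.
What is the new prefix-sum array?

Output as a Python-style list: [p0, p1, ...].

Change: A[2] 16 -> 4, delta = -12
P[k] for k < 2: unchanged (A[2] not included)
P[k] for k >= 2: shift by delta = -12
  P[0] = -5 + 0 = -5
  P[1] = -11 + 0 = -11
  P[2] = 5 + -12 = -7
  P[3] = 12 + -12 = 0
  P[4] = 30 + -12 = 18
  P[5] = 43 + -12 = 31
  P[6] = 53 + -12 = 41
  P[7] = 51 + -12 = 39

Answer: [-5, -11, -7, 0, 18, 31, 41, 39]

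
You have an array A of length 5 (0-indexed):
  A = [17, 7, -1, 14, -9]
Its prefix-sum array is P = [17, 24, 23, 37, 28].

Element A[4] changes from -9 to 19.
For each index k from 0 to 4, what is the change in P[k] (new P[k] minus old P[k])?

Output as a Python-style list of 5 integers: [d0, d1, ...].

Element change: A[4] -9 -> 19, delta = 28
For k < 4: P[k] unchanged, delta_P[k] = 0
For k >= 4: P[k] shifts by exactly 28
Delta array: [0, 0, 0, 0, 28]

Answer: [0, 0, 0, 0, 28]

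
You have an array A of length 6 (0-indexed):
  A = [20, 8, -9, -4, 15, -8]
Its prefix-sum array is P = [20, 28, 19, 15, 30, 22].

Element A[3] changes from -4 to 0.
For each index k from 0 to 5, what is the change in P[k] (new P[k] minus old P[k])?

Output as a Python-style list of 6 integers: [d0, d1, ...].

Element change: A[3] -4 -> 0, delta = 4
For k < 3: P[k] unchanged, delta_P[k] = 0
For k >= 3: P[k] shifts by exactly 4
Delta array: [0, 0, 0, 4, 4, 4]

Answer: [0, 0, 0, 4, 4, 4]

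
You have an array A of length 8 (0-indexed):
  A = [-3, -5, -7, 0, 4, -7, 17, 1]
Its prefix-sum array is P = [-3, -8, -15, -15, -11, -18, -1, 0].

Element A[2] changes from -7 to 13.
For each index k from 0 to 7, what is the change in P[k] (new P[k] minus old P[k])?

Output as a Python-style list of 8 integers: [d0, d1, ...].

Answer: [0, 0, 20, 20, 20, 20, 20, 20]

Derivation:
Element change: A[2] -7 -> 13, delta = 20
For k < 2: P[k] unchanged, delta_P[k] = 0
For k >= 2: P[k] shifts by exactly 20
Delta array: [0, 0, 20, 20, 20, 20, 20, 20]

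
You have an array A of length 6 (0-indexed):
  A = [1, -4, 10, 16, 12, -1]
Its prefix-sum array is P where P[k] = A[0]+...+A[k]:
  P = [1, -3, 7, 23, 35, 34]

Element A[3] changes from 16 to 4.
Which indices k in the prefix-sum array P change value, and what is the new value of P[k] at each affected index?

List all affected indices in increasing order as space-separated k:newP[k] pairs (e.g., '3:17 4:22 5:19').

Answer: 3:11 4:23 5:22

Derivation:
P[k] = A[0] + ... + A[k]
P[k] includes A[3] iff k >= 3
Affected indices: 3, 4, ..., 5; delta = -12
  P[3]: 23 + -12 = 11
  P[4]: 35 + -12 = 23
  P[5]: 34 + -12 = 22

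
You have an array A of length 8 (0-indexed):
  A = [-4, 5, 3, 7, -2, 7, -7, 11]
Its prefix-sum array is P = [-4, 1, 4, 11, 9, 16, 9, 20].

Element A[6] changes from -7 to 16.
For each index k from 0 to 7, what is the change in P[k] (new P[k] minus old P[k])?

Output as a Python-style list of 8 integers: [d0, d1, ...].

Element change: A[6] -7 -> 16, delta = 23
For k < 6: P[k] unchanged, delta_P[k] = 0
For k >= 6: P[k] shifts by exactly 23
Delta array: [0, 0, 0, 0, 0, 0, 23, 23]

Answer: [0, 0, 0, 0, 0, 0, 23, 23]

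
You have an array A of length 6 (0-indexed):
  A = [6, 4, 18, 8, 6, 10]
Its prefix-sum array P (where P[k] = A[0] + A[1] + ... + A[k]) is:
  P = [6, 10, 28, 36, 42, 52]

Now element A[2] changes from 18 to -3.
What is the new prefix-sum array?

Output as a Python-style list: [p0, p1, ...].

Answer: [6, 10, 7, 15, 21, 31]

Derivation:
Change: A[2] 18 -> -3, delta = -21
P[k] for k < 2: unchanged (A[2] not included)
P[k] for k >= 2: shift by delta = -21
  P[0] = 6 + 0 = 6
  P[1] = 10 + 0 = 10
  P[2] = 28 + -21 = 7
  P[3] = 36 + -21 = 15
  P[4] = 42 + -21 = 21
  P[5] = 52 + -21 = 31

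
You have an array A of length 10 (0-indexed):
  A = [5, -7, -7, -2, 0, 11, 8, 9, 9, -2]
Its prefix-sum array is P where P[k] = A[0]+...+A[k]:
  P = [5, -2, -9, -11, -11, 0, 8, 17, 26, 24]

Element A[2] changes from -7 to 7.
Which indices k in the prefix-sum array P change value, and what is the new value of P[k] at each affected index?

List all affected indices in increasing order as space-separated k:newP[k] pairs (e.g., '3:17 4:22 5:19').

P[k] = A[0] + ... + A[k]
P[k] includes A[2] iff k >= 2
Affected indices: 2, 3, ..., 9; delta = 14
  P[2]: -9 + 14 = 5
  P[3]: -11 + 14 = 3
  P[4]: -11 + 14 = 3
  P[5]: 0 + 14 = 14
  P[6]: 8 + 14 = 22
  P[7]: 17 + 14 = 31
  P[8]: 26 + 14 = 40
  P[9]: 24 + 14 = 38

Answer: 2:5 3:3 4:3 5:14 6:22 7:31 8:40 9:38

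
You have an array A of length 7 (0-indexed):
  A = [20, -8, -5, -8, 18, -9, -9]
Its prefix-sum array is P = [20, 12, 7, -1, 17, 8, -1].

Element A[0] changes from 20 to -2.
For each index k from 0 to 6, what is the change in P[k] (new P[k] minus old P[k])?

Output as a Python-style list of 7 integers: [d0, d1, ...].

Answer: [-22, -22, -22, -22, -22, -22, -22]

Derivation:
Element change: A[0] 20 -> -2, delta = -22
For k < 0: P[k] unchanged, delta_P[k] = 0
For k >= 0: P[k] shifts by exactly -22
Delta array: [-22, -22, -22, -22, -22, -22, -22]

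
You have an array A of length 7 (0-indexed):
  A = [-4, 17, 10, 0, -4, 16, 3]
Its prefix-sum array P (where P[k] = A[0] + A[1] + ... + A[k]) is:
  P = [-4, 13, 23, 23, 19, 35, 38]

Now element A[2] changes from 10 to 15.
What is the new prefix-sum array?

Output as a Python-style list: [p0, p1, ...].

Answer: [-4, 13, 28, 28, 24, 40, 43]

Derivation:
Change: A[2] 10 -> 15, delta = 5
P[k] for k < 2: unchanged (A[2] not included)
P[k] for k >= 2: shift by delta = 5
  P[0] = -4 + 0 = -4
  P[1] = 13 + 0 = 13
  P[2] = 23 + 5 = 28
  P[3] = 23 + 5 = 28
  P[4] = 19 + 5 = 24
  P[5] = 35 + 5 = 40
  P[6] = 38 + 5 = 43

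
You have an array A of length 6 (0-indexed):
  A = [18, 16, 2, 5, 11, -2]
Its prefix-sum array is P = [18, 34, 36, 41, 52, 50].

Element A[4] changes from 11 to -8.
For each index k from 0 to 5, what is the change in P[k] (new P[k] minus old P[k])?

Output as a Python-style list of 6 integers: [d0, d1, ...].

Element change: A[4] 11 -> -8, delta = -19
For k < 4: P[k] unchanged, delta_P[k] = 0
For k >= 4: P[k] shifts by exactly -19
Delta array: [0, 0, 0, 0, -19, -19]

Answer: [0, 0, 0, 0, -19, -19]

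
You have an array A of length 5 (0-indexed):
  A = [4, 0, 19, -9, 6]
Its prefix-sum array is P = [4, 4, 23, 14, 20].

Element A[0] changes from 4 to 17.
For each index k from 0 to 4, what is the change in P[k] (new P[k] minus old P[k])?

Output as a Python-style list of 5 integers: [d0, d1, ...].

Element change: A[0] 4 -> 17, delta = 13
For k < 0: P[k] unchanged, delta_P[k] = 0
For k >= 0: P[k] shifts by exactly 13
Delta array: [13, 13, 13, 13, 13]

Answer: [13, 13, 13, 13, 13]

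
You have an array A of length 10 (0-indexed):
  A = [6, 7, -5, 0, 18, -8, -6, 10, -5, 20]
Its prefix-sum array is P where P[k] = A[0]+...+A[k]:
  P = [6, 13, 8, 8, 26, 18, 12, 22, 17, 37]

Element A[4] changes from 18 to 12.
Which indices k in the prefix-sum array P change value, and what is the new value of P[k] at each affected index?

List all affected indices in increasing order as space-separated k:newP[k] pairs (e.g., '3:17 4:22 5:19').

Answer: 4:20 5:12 6:6 7:16 8:11 9:31

Derivation:
P[k] = A[0] + ... + A[k]
P[k] includes A[4] iff k >= 4
Affected indices: 4, 5, ..., 9; delta = -6
  P[4]: 26 + -6 = 20
  P[5]: 18 + -6 = 12
  P[6]: 12 + -6 = 6
  P[7]: 22 + -6 = 16
  P[8]: 17 + -6 = 11
  P[9]: 37 + -6 = 31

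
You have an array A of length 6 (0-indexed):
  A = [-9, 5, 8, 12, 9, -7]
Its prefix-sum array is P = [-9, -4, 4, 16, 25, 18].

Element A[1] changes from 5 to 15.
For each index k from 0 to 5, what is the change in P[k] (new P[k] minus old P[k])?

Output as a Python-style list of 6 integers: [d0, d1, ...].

Element change: A[1] 5 -> 15, delta = 10
For k < 1: P[k] unchanged, delta_P[k] = 0
For k >= 1: P[k] shifts by exactly 10
Delta array: [0, 10, 10, 10, 10, 10]

Answer: [0, 10, 10, 10, 10, 10]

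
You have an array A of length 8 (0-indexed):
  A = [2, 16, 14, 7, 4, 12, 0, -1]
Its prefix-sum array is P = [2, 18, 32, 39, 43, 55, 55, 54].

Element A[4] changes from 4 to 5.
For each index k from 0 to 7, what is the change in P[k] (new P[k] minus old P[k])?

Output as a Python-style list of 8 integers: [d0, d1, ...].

Answer: [0, 0, 0, 0, 1, 1, 1, 1]

Derivation:
Element change: A[4] 4 -> 5, delta = 1
For k < 4: P[k] unchanged, delta_P[k] = 0
For k >= 4: P[k] shifts by exactly 1
Delta array: [0, 0, 0, 0, 1, 1, 1, 1]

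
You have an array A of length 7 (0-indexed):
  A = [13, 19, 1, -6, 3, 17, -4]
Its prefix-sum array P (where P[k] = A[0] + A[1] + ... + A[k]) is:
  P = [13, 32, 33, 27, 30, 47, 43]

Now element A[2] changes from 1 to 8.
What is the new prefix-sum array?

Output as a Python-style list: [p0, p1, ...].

Change: A[2] 1 -> 8, delta = 7
P[k] for k < 2: unchanged (A[2] not included)
P[k] for k >= 2: shift by delta = 7
  P[0] = 13 + 0 = 13
  P[1] = 32 + 0 = 32
  P[2] = 33 + 7 = 40
  P[3] = 27 + 7 = 34
  P[4] = 30 + 7 = 37
  P[5] = 47 + 7 = 54
  P[6] = 43 + 7 = 50

Answer: [13, 32, 40, 34, 37, 54, 50]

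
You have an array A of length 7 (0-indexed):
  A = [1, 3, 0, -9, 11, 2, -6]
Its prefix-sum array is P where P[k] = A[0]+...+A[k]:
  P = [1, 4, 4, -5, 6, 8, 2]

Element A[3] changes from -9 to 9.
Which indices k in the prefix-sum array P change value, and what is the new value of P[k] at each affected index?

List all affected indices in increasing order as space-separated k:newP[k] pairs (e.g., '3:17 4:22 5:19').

Answer: 3:13 4:24 5:26 6:20

Derivation:
P[k] = A[0] + ... + A[k]
P[k] includes A[3] iff k >= 3
Affected indices: 3, 4, ..., 6; delta = 18
  P[3]: -5 + 18 = 13
  P[4]: 6 + 18 = 24
  P[5]: 8 + 18 = 26
  P[6]: 2 + 18 = 20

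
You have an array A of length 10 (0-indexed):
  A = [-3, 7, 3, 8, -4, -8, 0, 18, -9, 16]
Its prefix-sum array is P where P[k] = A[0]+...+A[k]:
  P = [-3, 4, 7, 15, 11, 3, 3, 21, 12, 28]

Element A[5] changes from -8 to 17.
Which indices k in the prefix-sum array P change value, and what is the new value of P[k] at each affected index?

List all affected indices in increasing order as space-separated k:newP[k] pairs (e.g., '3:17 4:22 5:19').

P[k] = A[0] + ... + A[k]
P[k] includes A[5] iff k >= 5
Affected indices: 5, 6, ..., 9; delta = 25
  P[5]: 3 + 25 = 28
  P[6]: 3 + 25 = 28
  P[7]: 21 + 25 = 46
  P[8]: 12 + 25 = 37
  P[9]: 28 + 25 = 53

Answer: 5:28 6:28 7:46 8:37 9:53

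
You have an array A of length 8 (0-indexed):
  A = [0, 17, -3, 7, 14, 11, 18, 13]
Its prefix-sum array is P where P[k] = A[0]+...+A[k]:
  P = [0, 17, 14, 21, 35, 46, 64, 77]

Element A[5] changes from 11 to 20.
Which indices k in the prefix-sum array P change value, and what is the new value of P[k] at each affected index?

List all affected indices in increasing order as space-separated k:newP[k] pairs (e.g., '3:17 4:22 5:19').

Answer: 5:55 6:73 7:86

Derivation:
P[k] = A[0] + ... + A[k]
P[k] includes A[5] iff k >= 5
Affected indices: 5, 6, ..., 7; delta = 9
  P[5]: 46 + 9 = 55
  P[6]: 64 + 9 = 73
  P[7]: 77 + 9 = 86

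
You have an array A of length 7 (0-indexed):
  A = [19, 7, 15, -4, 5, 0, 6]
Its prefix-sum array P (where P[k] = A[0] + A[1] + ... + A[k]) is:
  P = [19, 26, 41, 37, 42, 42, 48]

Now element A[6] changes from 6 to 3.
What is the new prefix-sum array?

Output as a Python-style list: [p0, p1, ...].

Change: A[6] 6 -> 3, delta = -3
P[k] for k < 6: unchanged (A[6] not included)
P[k] for k >= 6: shift by delta = -3
  P[0] = 19 + 0 = 19
  P[1] = 26 + 0 = 26
  P[2] = 41 + 0 = 41
  P[3] = 37 + 0 = 37
  P[4] = 42 + 0 = 42
  P[5] = 42 + 0 = 42
  P[6] = 48 + -3 = 45

Answer: [19, 26, 41, 37, 42, 42, 45]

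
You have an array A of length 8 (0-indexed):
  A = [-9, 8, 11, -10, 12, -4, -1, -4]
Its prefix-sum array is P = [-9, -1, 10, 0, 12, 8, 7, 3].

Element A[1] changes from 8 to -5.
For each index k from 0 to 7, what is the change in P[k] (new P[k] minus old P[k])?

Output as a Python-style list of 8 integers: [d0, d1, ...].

Element change: A[1] 8 -> -5, delta = -13
For k < 1: P[k] unchanged, delta_P[k] = 0
For k >= 1: P[k] shifts by exactly -13
Delta array: [0, -13, -13, -13, -13, -13, -13, -13]

Answer: [0, -13, -13, -13, -13, -13, -13, -13]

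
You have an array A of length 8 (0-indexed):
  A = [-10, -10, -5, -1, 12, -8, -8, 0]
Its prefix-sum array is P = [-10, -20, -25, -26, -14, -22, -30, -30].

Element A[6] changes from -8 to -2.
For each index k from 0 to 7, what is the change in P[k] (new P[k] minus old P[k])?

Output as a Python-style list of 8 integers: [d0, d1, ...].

Answer: [0, 0, 0, 0, 0, 0, 6, 6]

Derivation:
Element change: A[6] -8 -> -2, delta = 6
For k < 6: P[k] unchanged, delta_P[k] = 0
For k >= 6: P[k] shifts by exactly 6
Delta array: [0, 0, 0, 0, 0, 0, 6, 6]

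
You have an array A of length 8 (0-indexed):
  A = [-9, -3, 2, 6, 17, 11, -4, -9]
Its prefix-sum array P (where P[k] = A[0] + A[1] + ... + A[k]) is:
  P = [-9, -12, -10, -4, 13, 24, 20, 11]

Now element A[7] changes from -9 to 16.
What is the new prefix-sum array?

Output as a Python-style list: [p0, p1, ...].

Change: A[7] -9 -> 16, delta = 25
P[k] for k < 7: unchanged (A[7] not included)
P[k] for k >= 7: shift by delta = 25
  P[0] = -9 + 0 = -9
  P[1] = -12 + 0 = -12
  P[2] = -10 + 0 = -10
  P[3] = -4 + 0 = -4
  P[4] = 13 + 0 = 13
  P[5] = 24 + 0 = 24
  P[6] = 20 + 0 = 20
  P[7] = 11 + 25 = 36

Answer: [-9, -12, -10, -4, 13, 24, 20, 36]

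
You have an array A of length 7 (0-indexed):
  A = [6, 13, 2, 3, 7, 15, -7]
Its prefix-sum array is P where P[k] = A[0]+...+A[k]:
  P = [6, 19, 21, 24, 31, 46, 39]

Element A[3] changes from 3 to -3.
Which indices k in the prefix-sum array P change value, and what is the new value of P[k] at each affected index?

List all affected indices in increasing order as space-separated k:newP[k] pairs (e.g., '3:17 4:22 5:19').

Answer: 3:18 4:25 5:40 6:33

Derivation:
P[k] = A[0] + ... + A[k]
P[k] includes A[3] iff k >= 3
Affected indices: 3, 4, ..., 6; delta = -6
  P[3]: 24 + -6 = 18
  P[4]: 31 + -6 = 25
  P[5]: 46 + -6 = 40
  P[6]: 39 + -6 = 33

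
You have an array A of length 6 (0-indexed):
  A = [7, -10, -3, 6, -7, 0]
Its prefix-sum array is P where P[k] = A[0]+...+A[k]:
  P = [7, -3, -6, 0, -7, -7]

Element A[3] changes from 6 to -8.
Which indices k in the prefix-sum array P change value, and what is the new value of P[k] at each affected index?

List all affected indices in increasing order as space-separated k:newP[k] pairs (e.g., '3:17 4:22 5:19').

P[k] = A[0] + ... + A[k]
P[k] includes A[3] iff k >= 3
Affected indices: 3, 4, ..., 5; delta = -14
  P[3]: 0 + -14 = -14
  P[4]: -7 + -14 = -21
  P[5]: -7 + -14 = -21

Answer: 3:-14 4:-21 5:-21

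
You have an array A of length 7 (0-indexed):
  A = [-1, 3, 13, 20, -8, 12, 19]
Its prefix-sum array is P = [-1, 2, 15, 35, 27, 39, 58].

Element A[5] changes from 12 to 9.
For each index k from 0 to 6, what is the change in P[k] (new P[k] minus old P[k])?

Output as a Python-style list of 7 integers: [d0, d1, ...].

Element change: A[5] 12 -> 9, delta = -3
For k < 5: P[k] unchanged, delta_P[k] = 0
For k >= 5: P[k] shifts by exactly -3
Delta array: [0, 0, 0, 0, 0, -3, -3]

Answer: [0, 0, 0, 0, 0, -3, -3]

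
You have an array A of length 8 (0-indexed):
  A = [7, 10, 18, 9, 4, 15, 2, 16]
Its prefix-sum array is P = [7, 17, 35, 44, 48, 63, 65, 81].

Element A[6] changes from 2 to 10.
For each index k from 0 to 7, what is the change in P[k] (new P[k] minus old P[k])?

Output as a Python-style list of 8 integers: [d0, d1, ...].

Element change: A[6] 2 -> 10, delta = 8
For k < 6: P[k] unchanged, delta_P[k] = 0
For k >= 6: P[k] shifts by exactly 8
Delta array: [0, 0, 0, 0, 0, 0, 8, 8]

Answer: [0, 0, 0, 0, 0, 0, 8, 8]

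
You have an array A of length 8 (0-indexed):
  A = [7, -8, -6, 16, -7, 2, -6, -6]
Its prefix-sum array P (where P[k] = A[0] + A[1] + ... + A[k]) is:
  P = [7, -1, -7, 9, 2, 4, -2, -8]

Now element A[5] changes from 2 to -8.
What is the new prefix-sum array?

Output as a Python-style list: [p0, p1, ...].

Answer: [7, -1, -7, 9, 2, -6, -12, -18]

Derivation:
Change: A[5] 2 -> -8, delta = -10
P[k] for k < 5: unchanged (A[5] not included)
P[k] for k >= 5: shift by delta = -10
  P[0] = 7 + 0 = 7
  P[1] = -1 + 0 = -1
  P[2] = -7 + 0 = -7
  P[3] = 9 + 0 = 9
  P[4] = 2 + 0 = 2
  P[5] = 4 + -10 = -6
  P[6] = -2 + -10 = -12
  P[7] = -8 + -10 = -18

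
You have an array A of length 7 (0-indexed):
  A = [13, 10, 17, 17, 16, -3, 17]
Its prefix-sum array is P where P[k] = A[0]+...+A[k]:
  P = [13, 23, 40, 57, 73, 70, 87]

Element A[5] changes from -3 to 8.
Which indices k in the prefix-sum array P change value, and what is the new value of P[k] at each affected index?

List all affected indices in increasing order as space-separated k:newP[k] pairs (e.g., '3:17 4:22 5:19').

Answer: 5:81 6:98

Derivation:
P[k] = A[0] + ... + A[k]
P[k] includes A[5] iff k >= 5
Affected indices: 5, 6, ..., 6; delta = 11
  P[5]: 70 + 11 = 81
  P[6]: 87 + 11 = 98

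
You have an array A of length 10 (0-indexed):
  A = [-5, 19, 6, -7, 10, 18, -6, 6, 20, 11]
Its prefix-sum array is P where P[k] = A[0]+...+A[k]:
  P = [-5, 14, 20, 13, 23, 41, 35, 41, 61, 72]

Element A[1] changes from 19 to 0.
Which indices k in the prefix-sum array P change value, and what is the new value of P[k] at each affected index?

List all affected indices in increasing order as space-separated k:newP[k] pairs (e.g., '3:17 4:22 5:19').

P[k] = A[0] + ... + A[k]
P[k] includes A[1] iff k >= 1
Affected indices: 1, 2, ..., 9; delta = -19
  P[1]: 14 + -19 = -5
  P[2]: 20 + -19 = 1
  P[3]: 13 + -19 = -6
  P[4]: 23 + -19 = 4
  P[5]: 41 + -19 = 22
  P[6]: 35 + -19 = 16
  P[7]: 41 + -19 = 22
  P[8]: 61 + -19 = 42
  P[9]: 72 + -19 = 53

Answer: 1:-5 2:1 3:-6 4:4 5:22 6:16 7:22 8:42 9:53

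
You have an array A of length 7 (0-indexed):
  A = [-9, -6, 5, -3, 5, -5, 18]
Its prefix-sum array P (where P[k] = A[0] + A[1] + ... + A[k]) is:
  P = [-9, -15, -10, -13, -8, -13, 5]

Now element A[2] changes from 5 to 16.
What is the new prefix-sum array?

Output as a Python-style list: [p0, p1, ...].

Change: A[2] 5 -> 16, delta = 11
P[k] for k < 2: unchanged (A[2] not included)
P[k] for k >= 2: shift by delta = 11
  P[0] = -9 + 0 = -9
  P[1] = -15 + 0 = -15
  P[2] = -10 + 11 = 1
  P[3] = -13 + 11 = -2
  P[4] = -8 + 11 = 3
  P[5] = -13 + 11 = -2
  P[6] = 5 + 11 = 16

Answer: [-9, -15, 1, -2, 3, -2, 16]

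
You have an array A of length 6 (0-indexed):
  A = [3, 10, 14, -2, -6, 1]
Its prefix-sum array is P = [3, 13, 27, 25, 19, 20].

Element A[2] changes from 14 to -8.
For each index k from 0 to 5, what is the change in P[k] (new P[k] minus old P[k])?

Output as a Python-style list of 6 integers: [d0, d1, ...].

Answer: [0, 0, -22, -22, -22, -22]

Derivation:
Element change: A[2] 14 -> -8, delta = -22
For k < 2: P[k] unchanged, delta_P[k] = 0
For k >= 2: P[k] shifts by exactly -22
Delta array: [0, 0, -22, -22, -22, -22]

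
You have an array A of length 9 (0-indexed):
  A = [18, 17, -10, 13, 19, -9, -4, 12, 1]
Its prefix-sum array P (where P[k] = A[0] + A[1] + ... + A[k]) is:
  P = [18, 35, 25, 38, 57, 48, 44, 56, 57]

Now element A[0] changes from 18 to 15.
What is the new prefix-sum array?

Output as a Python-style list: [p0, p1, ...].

Change: A[0] 18 -> 15, delta = -3
P[k] for k < 0: unchanged (A[0] not included)
P[k] for k >= 0: shift by delta = -3
  P[0] = 18 + -3 = 15
  P[1] = 35 + -3 = 32
  P[2] = 25 + -3 = 22
  P[3] = 38 + -3 = 35
  P[4] = 57 + -3 = 54
  P[5] = 48 + -3 = 45
  P[6] = 44 + -3 = 41
  P[7] = 56 + -3 = 53
  P[8] = 57 + -3 = 54

Answer: [15, 32, 22, 35, 54, 45, 41, 53, 54]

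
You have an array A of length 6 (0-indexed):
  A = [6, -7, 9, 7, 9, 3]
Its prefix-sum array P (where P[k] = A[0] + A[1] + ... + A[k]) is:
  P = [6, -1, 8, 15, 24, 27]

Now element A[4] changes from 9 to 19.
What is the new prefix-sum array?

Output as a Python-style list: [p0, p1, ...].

Answer: [6, -1, 8, 15, 34, 37]

Derivation:
Change: A[4] 9 -> 19, delta = 10
P[k] for k < 4: unchanged (A[4] not included)
P[k] for k >= 4: shift by delta = 10
  P[0] = 6 + 0 = 6
  P[1] = -1 + 0 = -1
  P[2] = 8 + 0 = 8
  P[3] = 15 + 0 = 15
  P[4] = 24 + 10 = 34
  P[5] = 27 + 10 = 37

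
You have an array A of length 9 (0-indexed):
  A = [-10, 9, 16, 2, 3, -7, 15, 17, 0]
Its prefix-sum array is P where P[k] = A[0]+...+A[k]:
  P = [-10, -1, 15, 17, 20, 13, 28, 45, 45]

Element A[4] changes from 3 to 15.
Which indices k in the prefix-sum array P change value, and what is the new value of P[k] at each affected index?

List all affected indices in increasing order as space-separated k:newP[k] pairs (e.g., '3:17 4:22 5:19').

Answer: 4:32 5:25 6:40 7:57 8:57

Derivation:
P[k] = A[0] + ... + A[k]
P[k] includes A[4] iff k >= 4
Affected indices: 4, 5, ..., 8; delta = 12
  P[4]: 20 + 12 = 32
  P[5]: 13 + 12 = 25
  P[6]: 28 + 12 = 40
  P[7]: 45 + 12 = 57
  P[8]: 45 + 12 = 57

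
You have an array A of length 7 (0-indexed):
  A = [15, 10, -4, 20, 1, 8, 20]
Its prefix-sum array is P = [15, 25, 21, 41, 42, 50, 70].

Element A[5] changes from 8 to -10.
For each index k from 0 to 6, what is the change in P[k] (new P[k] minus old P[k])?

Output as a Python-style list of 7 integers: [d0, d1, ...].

Element change: A[5] 8 -> -10, delta = -18
For k < 5: P[k] unchanged, delta_P[k] = 0
For k >= 5: P[k] shifts by exactly -18
Delta array: [0, 0, 0, 0, 0, -18, -18]

Answer: [0, 0, 0, 0, 0, -18, -18]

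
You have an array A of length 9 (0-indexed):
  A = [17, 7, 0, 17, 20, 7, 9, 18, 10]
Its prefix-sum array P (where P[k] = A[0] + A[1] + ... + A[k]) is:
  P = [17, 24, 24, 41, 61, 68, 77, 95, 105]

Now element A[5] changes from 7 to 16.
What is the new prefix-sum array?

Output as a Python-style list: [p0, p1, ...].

Answer: [17, 24, 24, 41, 61, 77, 86, 104, 114]

Derivation:
Change: A[5] 7 -> 16, delta = 9
P[k] for k < 5: unchanged (A[5] not included)
P[k] for k >= 5: shift by delta = 9
  P[0] = 17 + 0 = 17
  P[1] = 24 + 0 = 24
  P[2] = 24 + 0 = 24
  P[3] = 41 + 0 = 41
  P[4] = 61 + 0 = 61
  P[5] = 68 + 9 = 77
  P[6] = 77 + 9 = 86
  P[7] = 95 + 9 = 104
  P[8] = 105 + 9 = 114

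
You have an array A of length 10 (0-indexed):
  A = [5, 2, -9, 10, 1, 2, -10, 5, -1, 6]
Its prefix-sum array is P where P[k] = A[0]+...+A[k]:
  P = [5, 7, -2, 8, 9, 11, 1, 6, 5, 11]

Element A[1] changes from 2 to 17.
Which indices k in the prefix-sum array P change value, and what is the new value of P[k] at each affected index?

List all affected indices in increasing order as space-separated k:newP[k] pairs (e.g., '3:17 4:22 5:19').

Answer: 1:22 2:13 3:23 4:24 5:26 6:16 7:21 8:20 9:26

Derivation:
P[k] = A[0] + ... + A[k]
P[k] includes A[1] iff k >= 1
Affected indices: 1, 2, ..., 9; delta = 15
  P[1]: 7 + 15 = 22
  P[2]: -2 + 15 = 13
  P[3]: 8 + 15 = 23
  P[4]: 9 + 15 = 24
  P[5]: 11 + 15 = 26
  P[6]: 1 + 15 = 16
  P[7]: 6 + 15 = 21
  P[8]: 5 + 15 = 20
  P[9]: 11 + 15 = 26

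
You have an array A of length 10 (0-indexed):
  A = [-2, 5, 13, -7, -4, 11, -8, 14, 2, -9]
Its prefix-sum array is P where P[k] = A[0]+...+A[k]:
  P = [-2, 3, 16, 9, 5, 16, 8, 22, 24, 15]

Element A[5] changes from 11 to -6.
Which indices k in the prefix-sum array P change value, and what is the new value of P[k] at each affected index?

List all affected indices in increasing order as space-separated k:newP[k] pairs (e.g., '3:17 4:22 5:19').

Answer: 5:-1 6:-9 7:5 8:7 9:-2

Derivation:
P[k] = A[0] + ... + A[k]
P[k] includes A[5] iff k >= 5
Affected indices: 5, 6, ..., 9; delta = -17
  P[5]: 16 + -17 = -1
  P[6]: 8 + -17 = -9
  P[7]: 22 + -17 = 5
  P[8]: 24 + -17 = 7
  P[9]: 15 + -17 = -2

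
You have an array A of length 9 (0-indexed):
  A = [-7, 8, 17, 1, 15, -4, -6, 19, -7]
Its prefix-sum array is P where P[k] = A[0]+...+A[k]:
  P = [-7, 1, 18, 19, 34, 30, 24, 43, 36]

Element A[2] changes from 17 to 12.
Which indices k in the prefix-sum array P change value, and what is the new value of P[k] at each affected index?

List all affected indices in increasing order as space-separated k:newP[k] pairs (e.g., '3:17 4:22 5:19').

Answer: 2:13 3:14 4:29 5:25 6:19 7:38 8:31

Derivation:
P[k] = A[0] + ... + A[k]
P[k] includes A[2] iff k >= 2
Affected indices: 2, 3, ..., 8; delta = -5
  P[2]: 18 + -5 = 13
  P[3]: 19 + -5 = 14
  P[4]: 34 + -5 = 29
  P[5]: 30 + -5 = 25
  P[6]: 24 + -5 = 19
  P[7]: 43 + -5 = 38
  P[8]: 36 + -5 = 31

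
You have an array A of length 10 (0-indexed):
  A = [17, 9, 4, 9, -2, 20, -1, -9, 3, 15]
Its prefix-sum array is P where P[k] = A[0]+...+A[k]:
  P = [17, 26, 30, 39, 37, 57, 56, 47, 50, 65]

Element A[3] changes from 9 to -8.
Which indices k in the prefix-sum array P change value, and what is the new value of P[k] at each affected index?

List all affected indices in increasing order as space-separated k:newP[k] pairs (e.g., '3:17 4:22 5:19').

P[k] = A[0] + ... + A[k]
P[k] includes A[3] iff k >= 3
Affected indices: 3, 4, ..., 9; delta = -17
  P[3]: 39 + -17 = 22
  P[4]: 37 + -17 = 20
  P[5]: 57 + -17 = 40
  P[6]: 56 + -17 = 39
  P[7]: 47 + -17 = 30
  P[8]: 50 + -17 = 33
  P[9]: 65 + -17 = 48

Answer: 3:22 4:20 5:40 6:39 7:30 8:33 9:48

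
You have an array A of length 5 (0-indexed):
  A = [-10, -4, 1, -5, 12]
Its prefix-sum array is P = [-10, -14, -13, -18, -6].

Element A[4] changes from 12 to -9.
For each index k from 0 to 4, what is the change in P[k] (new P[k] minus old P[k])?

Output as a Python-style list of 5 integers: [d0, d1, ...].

Element change: A[4] 12 -> -9, delta = -21
For k < 4: P[k] unchanged, delta_P[k] = 0
For k >= 4: P[k] shifts by exactly -21
Delta array: [0, 0, 0, 0, -21]

Answer: [0, 0, 0, 0, -21]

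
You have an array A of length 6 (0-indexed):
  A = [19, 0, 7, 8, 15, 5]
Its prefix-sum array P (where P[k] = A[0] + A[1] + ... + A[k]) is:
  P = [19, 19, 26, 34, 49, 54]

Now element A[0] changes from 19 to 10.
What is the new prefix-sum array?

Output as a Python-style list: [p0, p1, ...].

Change: A[0] 19 -> 10, delta = -9
P[k] for k < 0: unchanged (A[0] not included)
P[k] for k >= 0: shift by delta = -9
  P[0] = 19 + -9 = 10
  P[1] = 19 + -9 = 10
  P[2] = 26 + -9 = 17
  P[3] = 34 + -9 = 25
  P[4] = 49 + -9 = 40
  P[5] = 54 + -9 = 45

Answer: [10, 10, 17, 25, 40, 45]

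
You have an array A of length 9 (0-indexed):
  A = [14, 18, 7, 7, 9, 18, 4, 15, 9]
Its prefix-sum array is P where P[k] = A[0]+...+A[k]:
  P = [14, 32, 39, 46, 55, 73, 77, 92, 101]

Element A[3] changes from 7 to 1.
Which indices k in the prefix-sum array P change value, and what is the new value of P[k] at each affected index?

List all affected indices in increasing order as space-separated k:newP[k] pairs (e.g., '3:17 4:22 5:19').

P[k] = A[0] + ... + A[k]
P[k] includes A[3] iff k >= 3
Affected indices: 3, 4, ..., 8; delta = -6
  P[3]: 46 + -6 = 40
  P[4]: 55 + -6 = 49
  P[5]: 73 + -6 = 67
  P[6]: 77 + -6 = 71
  P[7]: 92 + -6 = 86
  P[8]: 101 + -6 = 95

Answer: 3:40 4:49 5:67 6:71 7:86 8:95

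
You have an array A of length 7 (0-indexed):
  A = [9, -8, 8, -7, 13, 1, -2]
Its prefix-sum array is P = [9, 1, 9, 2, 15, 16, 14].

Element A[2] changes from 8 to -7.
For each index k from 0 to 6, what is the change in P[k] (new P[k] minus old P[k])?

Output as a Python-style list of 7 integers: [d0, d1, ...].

Element change: A[2] 8 -> -7, delta = -15
For k < 2: P[k] unchanged, delta_P[k] = 0
For k >= 2: P[k] shifts by exactly -15
Delta array: [0, 0, -15, -15, -15, -15, -15]

Answer: [0, 0, -15, -15, -15, -15, -15]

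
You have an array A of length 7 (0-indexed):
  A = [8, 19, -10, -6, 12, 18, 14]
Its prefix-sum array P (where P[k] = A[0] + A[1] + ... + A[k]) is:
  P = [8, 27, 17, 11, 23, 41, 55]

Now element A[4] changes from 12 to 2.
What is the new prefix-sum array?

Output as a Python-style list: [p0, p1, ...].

Change: A[4] 12 -> 2, delta = -10
P[k] for k < 4: unchanged (A[4] not included)
P[k] for k >= 4: shift by delta = -10
  P[0] = 8 + 0 = 8
  P[1] = 27 + 0 = 27
  P[2] = 17 + 0 = 17
  P[3] = 11 + 0 = 11
  P[4] = 23 + -10 = 13
  P[5] = 41 + -10 = 31
  P[6] = 55 + -10 = 45

Answer: [8, 27, 17, 11, 13, 31, 45]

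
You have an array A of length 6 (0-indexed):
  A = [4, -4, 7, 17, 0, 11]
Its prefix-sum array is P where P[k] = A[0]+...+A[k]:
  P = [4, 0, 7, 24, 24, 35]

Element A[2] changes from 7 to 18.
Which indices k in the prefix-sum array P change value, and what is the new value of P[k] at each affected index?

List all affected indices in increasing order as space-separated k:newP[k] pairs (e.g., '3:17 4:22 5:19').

P[k] = A[0] + ... + A[k]
P[k] includes A[2] iff k >= 2
Affected indices: 2, 3, ..., 5; delta = 11
  P[2]: 7 + 11 = 18
  P[3]: 24 + 11 = 35
  P[4]: 24 + 11 = 35
  P[5]: 35 + 11 = 46

Answer: 2:18 3:35 4:35 5:46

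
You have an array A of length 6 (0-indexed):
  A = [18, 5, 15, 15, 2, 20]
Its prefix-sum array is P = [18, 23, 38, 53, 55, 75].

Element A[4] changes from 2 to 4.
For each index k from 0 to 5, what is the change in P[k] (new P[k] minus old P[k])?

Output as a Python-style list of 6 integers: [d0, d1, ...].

Element change: A[4] 2 -> 4, delta = 2
For k < 4: P[k] unchanged, delta_P[k] = 0
For k >= 4: P[k] shifts by exactly 2
Delta array: [0, 0, 0, 0, 2, 2]

Answer: [0, 0, 0, 0, 2, 2]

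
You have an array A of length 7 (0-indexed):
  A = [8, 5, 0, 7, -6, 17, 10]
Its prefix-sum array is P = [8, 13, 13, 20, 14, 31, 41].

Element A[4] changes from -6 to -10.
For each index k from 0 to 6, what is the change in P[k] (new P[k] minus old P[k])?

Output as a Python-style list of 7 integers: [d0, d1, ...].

Element change: A[4] -6 -> -10, delta = -4
For k < 4: P[k] unchanged, delta_P[k] = 0
For k >= 4: P[k] shifts by exactly -4
Delta array: [0, 0, 0, 0, -4, -4, -4]

Answer: [0, 0, 0, 0, -4, -4, -4]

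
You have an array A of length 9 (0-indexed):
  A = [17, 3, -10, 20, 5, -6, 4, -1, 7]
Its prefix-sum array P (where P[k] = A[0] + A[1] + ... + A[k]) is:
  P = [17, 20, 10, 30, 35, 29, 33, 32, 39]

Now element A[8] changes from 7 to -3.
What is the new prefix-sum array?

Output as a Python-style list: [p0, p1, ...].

Change: A[8] 7 -> -3, delta = -10
P[k] for k < 8: unchanged (A[8] not included)
P[k] for k >= 8: shift by delta = -10
  P[0] = 17 + 0 = 17
  P[1] = 20 + 0 = 20
  P[2] = 10 + 0 = 10
  P[3] = 30 + 0 = 30
  P[4] = 35 + 0 = 35
  P[5] = 29 + 0 = 29
  P[6] = 33 + 0 = 33
  P[7] = 32 + 0 = 32
  P[8] = 39 + -10 = 29

Answer: [17, 20, 10, 30, 35, 29, 33, 32, 29]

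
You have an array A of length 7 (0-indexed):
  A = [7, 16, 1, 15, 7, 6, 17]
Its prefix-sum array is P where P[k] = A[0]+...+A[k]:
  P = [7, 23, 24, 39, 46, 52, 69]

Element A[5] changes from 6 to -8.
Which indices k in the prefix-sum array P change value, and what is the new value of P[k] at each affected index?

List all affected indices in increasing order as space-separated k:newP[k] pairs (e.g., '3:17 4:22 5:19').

P[k] = A[0] + ... + A[k]
P[k] includes A[5] iff k >= 5
Affected indices: 5, 6, ..., 6; delta = -14
  P[5]: 52 + -14 = 38
  P[6]: 69 + -14 = 55

Answer: 5:38 6:55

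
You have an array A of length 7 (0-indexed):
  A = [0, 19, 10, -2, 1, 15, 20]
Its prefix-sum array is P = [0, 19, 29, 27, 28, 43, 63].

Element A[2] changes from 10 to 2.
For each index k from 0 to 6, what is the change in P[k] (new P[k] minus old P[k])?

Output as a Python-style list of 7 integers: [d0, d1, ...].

Answer: [0, 0, -8, -8, -8, -8, -8]

Derivation:
Element change: A[2] 10 -> 2, delta = -8
For k < 2: P[k] unchanged, delta_P[k] = 0
For k >= 2: P[k] shifts by exactly -8
Delta array: [0, 0, -8, -8, -8, -8, -8]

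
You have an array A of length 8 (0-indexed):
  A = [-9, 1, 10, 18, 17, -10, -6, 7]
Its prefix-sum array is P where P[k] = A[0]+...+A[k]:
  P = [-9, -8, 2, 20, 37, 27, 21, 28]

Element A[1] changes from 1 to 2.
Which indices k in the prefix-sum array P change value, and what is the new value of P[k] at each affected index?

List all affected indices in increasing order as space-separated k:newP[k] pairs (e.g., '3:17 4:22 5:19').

P[k] = A[0] + ... + A[k]
P[k] includes A[1] iff k >= 1
Affected indices: 1, 2, ..., 7; delta = 1
  P[1]: -8 + 1 = -7
  P[2]: 2 + 1 = 3
  P[3]: 20 + 1 = 21
  P[4]: 37 + 1 = 38
  P[5]: 27 + 1 = 28
  P[6]: 21 + 1 = 22
  P[7]: 28 + 1 = 29

Answer: 1:-7 2:3 3:21 4:38 5:28 6:22 7:29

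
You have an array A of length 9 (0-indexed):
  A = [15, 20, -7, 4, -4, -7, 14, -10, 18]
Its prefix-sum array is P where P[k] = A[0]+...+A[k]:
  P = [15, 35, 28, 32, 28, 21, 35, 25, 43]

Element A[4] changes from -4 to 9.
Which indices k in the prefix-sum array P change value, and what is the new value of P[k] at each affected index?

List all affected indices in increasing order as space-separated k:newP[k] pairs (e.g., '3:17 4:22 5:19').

P[k] = A[0] + ... + A[k]
P[k] includes A[4] iff k >= 4
Affected indices: 4, 5, ..., 8; delta = 13
  P[4]: 28 + 13 = 41
  P[5]: 21 + 13 = 34
  P[6]: 35 + 13 = 48
  P[7]: 25 + 13 = 38
  P[8]: 43 + 13 = 56

Answer: 4:41 5:34 6:48 7:38 8:56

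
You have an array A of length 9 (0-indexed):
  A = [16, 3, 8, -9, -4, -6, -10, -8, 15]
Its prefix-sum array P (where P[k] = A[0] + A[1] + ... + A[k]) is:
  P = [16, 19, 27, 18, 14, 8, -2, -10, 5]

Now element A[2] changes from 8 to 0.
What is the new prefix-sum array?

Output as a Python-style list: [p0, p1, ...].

Answer: [16, 19, 19, 10, 6, 0, -10, -18, -3]

Derivation:
Change: A[2] 8 -> 0, delta = -8
P[k] for k < 2: unchanged (A[2] not included)
P[k] for k >= 2: shift by delta = -8
  P[0] = 16 + 0 = 16
  P[1] = 19 + 0 = 19
  P[2] = 27 + -8 = 19
  P[3] = 18 + -8 = 10
  P[4] = 14 + -8 = 6
  P[5] = 8 + -8 = 0
  P[6] = -2 + -8 = -10
  P[7] = -10 + -8 = -18
  P[8] = 5 + -8 = -3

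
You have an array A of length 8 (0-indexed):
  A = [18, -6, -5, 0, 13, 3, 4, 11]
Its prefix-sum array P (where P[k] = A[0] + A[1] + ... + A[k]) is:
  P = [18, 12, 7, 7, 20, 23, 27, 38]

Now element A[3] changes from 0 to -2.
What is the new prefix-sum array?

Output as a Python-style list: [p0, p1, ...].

Answer: [18, 12, 7, 5, 18, 21, 25, 36]

Derivation:
Change: A[3] 0 -> -2, delta = -2
P[k] for k < 3: unchanged (A[3] not included)
P[k] for k >= 3: shift by delta = -2
  P[0] = 18 + 0 = 18
  P[1] = 12 + 0 = 12
  P[2] = 7 + 0 = 7
  P[3] = 7 + -2 = 5
  P[4] = 20 + -2 = 18
  P[5] = 23 + -2 = 21
  P[6] = 27 + -2 = 25
  P[7] = 38 + -2 = 36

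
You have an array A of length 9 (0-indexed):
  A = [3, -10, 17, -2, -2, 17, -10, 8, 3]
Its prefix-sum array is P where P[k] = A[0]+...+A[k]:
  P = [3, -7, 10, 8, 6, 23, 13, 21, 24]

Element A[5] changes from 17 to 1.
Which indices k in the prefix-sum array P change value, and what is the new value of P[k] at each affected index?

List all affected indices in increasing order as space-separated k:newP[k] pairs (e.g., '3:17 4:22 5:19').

P[k] = A[0] + ... + A[k]
P[k] includes A[5] iff k >= 5
Affected indices: 5, 6, ..., 8; delta = -16
  P[5]: 23 + -16 = 7
  P[6]: 13 + -16 = -3
  P[7]: 21 + -16 = 5
  P[8]: 24 + -16 = 8

Answer: 5:7 6:-3 7:5 8:8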